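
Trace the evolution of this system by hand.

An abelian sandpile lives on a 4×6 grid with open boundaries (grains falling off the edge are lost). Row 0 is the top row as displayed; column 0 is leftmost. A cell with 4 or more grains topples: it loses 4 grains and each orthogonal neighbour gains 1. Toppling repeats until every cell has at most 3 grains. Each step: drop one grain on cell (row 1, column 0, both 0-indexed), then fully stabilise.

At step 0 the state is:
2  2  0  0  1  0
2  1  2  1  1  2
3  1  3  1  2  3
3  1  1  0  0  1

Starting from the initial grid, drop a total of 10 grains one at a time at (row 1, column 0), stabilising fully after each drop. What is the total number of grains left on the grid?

gen 0: 2  2  0  0  1  0
2  1  2  1  1  2
3  1  3  1  2  3
3  1  1  0  0  1
gen 1: 2  2  0  0  1  0
3  1  2  1  1  2
3  1  3  1  2  3
3  1  1  0  0  1
gen 2: 3  2  0  0  1  0
1  2  2  1  1  2
1  2  3  1  2  3
0  2  1  0  0  1
gen 3: 3  2  0  0  1  0
2  2  2  1  1  2
1  2  3  1  2  3
0  2  1  0  0  1
gen 4: 3  2  0  0  1  0
3  2  2  1  1  2
1  2  3  1  2  3
0  2  1  0  0  1
gen 5: 0  3  0  0  1  0
1  3  2  1  1  2
2  2  3  1  2  3
0  2  1  0  0  1
gen 6: 0  3  0  0  1  0
2  3  2  1  1  2
2  2  3  1  2  3
0  2  1  0  0  1
gen 7: 0  3  0  0  1  0
3  3  2  1  1  2
2  2  3  1  2  3
0  2  1  0  0  1
gen 8: 2  0  1  0  1  0
1  1  3  1  1  2
3  3  3  1  2  3
0  2  1  0  0  1
gen 9: 2  0  1  0  1  0
2  1  3  1  1  2
3  3  3  1  2  3
0  2  1  0  0  1
gen 10: 2  0  1  0  1  0
3  1  3  1  1  2
3  3  3  1  2  3
0  2  1  0  0  1

34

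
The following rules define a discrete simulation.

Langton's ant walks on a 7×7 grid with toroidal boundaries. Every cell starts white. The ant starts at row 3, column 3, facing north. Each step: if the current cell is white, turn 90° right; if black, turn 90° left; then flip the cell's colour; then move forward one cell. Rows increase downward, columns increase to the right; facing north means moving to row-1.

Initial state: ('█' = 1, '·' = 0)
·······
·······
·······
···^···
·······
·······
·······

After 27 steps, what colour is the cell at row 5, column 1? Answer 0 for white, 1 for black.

[0] ·······
·······
·······
···^···
·······
·······
·······
[1] ·······
·······
·······
···█>··
·······
·······
·······
[2] ·······
·······
·······
···██··
····v··
·······
·······
[3] ·······
·······
·······
···██··
···<█··
·······
·······
[4] ·······
·······
·······
···^█··
···██··
·······
·······
[5] ·······
·······
·······
··<·█··
···██··
·······
·······
[6] ·······
·······
··^····
··█·█··
···██··
·······
·······
[7] ·······
·······
··█>···
··█·█··
···██··
·······
·······
[8] ·······
·······
··██···
··█v█··
···██··
·······
·······
[9] ·······
·······
··██···
··<██··
···██··
·······
·······
[10] ·······
·······
··██···
···██··
··v██··
·······
·······
[11] ·······
·······
··██···
···██··
·<███··
·······
·······
[12] ·······
·······
··██···
·^·██··
·████··
·······
·······
[13] ·······
·······
··██···
·█>██··
·████··
·······
·······
[14] ·······
·······
··██···
·████··
·█v██··
·······
·······
[15] ·······
·······
··██···
·████··
·█·>█··
·······
·······
[16] ·······
·······
··██···
·██^█··
·█··█··
·······
·······
[17] ·······
·······
··██···
·█<·█··
·█··█··
·······
·······
[18] ·······
·······
··██···
·█··█··
·█v·█··
·······
·······
[19] ·······
·······
··██···
·█··█··
·<█·█··
·······
·······
[20] ·······
·······
··██···
·█··█··
··█·█··
·v·····
·······
[21] ·······
·······
··██···
·█··█··
··█·█··
<█·····
·······
[22] ·······
·······
··██···
·█··█··
^·█·█··
██·····
·······
[23] ·······
·······
··██···
·█··█··
█>█·█··
██·····
·······
[24] ·······
·······
··██···
·█··█··
███·█··
█v·····
·······
[25] ·······
·······
··██···
·█··█··
███·█··
█·>····
·······
[26] ·······
·······
··██···
·█··█··
███·█··
█·█····
··v····
[27] ·······
·······
··██···
·█··█··
███·█··
█·█····
·<█····

0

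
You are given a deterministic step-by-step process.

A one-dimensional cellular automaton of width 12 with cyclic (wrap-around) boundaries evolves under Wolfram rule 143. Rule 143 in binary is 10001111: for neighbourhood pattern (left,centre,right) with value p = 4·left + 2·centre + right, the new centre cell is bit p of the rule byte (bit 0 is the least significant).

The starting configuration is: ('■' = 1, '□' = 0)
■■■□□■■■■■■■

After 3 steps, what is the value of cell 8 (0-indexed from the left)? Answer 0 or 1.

1

t=0: ■■■□□■■■■■■■
t=1: ■■□□■■■■■■■■
t=2: ■□□■■■■■■■■■
t=3: □□■■■■■■■■■■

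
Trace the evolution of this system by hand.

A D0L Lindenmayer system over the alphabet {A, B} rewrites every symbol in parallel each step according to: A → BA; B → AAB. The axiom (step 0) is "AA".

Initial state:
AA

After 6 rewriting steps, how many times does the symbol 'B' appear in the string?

gen 0: AA
gen 1: BABA
gen 2: AABBAAABBA
gen 3: BABAAABAABBABABAAABAABBA
gen 4: AABBAAABBABABAAABBABAAABAABBAAABBAAABBABABAAABBABAAABAABBA
gen 5: BABAAABAABBABABAAABAABBAAABBAAABBABABAAABAABBAAABBABABAAAB…BABAAABAABBAAABBAAABBABABAAABAABBAAABBABABAAABBABAAABAABBA  (len 140)
gen 6: AABBAAABBABABAAABBABAAABAABBAAABBAAABBABABAAABBABAAABAABBA…BABAAABAABBAAABBAAABBABABAAABAABBAAABBABABAAABBABAAABAABBA  (len 338)

140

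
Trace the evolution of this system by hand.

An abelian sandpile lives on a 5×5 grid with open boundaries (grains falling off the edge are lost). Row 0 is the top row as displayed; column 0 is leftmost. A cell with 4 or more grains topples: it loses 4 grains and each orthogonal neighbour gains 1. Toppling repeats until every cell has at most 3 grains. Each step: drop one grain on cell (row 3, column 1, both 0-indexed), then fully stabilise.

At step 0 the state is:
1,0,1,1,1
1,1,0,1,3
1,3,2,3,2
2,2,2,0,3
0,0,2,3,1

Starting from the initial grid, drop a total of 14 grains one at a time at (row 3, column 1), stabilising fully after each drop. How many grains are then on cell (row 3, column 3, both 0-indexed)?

1

0) 1,0,1,1,1
1,1,0,1,3
1,3,2,3,2
2,2,2,0,3
0,0,2,3,1
1) 1,0,1,1,1
1,1,0,1,3
1,3,2,3,2
2,3,2,0,3
0,0,2,3,1
2) 1,0,1,1,1
1,2,0,1,3
2,0,3,3,2
3,1,3,0,3
0,1,2,3,1
3) 1,0,1,1,1
1,2,0,1,3
2,0,3,3,2
3,2,3,0,3
0,1,2,3,1
4) 1,0,1,1,1
1,2,0,1,3
2,0,3,3,2
3,3,3,0,3
0,1,2,3,1
5) 1,0,1,1,1
1,2,1,2,3
3,2,1,0,3
0,2,1,2,3
1,2,3,3,1
6) 1,0,1,1,1
1,2,1,2,3
3,2,1,0,3
0,3,1,2,3
1,2,3,3,1
7) 1,0,1,1,1
1,2,1,2,3
3,3,1,0,3
1,0,2,2,3
1,3,3,3,1
8) 1,0,1,1,1
1,2,1,2,3
3,3,1,0,3
1,1,2,2,3
1,3,3,3,1
9) 1,0,1,1,1
1,2,1,2,3
3,3,1,0,3
1,2,2,2,3
1,3,3,3,1
10) 1,0,1,1,1
1,2,1,2,3
3,3,1,0,3
1,3,2,2,3
1,3,3,3,1
11) 1,0,1,1,2
2,3,1,3,0
0,1,3,2,1
3,3,1,1,1
2,1,2,1,3
12) 1,0,1,1,2
2,3,1,3,0
1,2,3,2,1
0,1,2,1,1
3,2,2,1,3
13) 1,0,1,1,2
2,3,1,3,0
1,2,3,2,1
0,2,2,1,1
3,2,2,1,3
14) 1,0,1,1,2
2,3,1,3,0
1,2,3,2,1
0,3,2,1,1
3,2,2,1,3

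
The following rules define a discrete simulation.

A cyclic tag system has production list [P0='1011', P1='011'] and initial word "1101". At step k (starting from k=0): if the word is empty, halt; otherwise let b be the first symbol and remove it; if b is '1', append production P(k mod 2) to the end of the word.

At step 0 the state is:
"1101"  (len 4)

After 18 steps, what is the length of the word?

32

[0] "1101"  (len 4)
[1] "1011011"  (len 7)
[2] "011011011"  (len 9)
[3] "11011011"  (len 8)
[4] "1011011011"  (len 10)
[5] "0110110111011"  (len 13)
[6] "110110111011"  (len 12)
[7] "101101110111011"  (len 15)
[8] "01101110111011011"  (len 17)
[9] "1101110111011011"  (len 16)
[10] "101110111011011011"  (len 18)
[11] "011101110110110111011"  (len 21)
[12] "11101110110110111011"  (len 20)
[13] "11011101101101110111011"  (len 23)
[14] "1011101101101110111011011"  (len 25)
[15] "0111011011011101110110111011"  (len 28)
[16] "111011011011101110110111011"  (len 27)
[17] "110110110111011101101110111011"  (len 30)
[18] "10110110111011101101110111011011"  (len 32)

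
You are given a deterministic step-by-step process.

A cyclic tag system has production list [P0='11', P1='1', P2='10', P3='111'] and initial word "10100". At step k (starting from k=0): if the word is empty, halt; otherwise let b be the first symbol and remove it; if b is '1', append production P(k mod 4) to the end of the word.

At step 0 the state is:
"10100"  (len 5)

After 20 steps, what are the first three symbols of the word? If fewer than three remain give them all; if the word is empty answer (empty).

110

t=0: "10100"  (len 5)
t=1: "010011"  (len 6)
t=2: "10011"  (len 5)
t=3: "001110"  (len 6)
t=4: "01110"  (len 5)
t=5: "1110"  (len 4)
t=6: "1101"  (len 4)
t=7: "10110"  (len 5)
t=8: "0110111"  (len 7)
t=9: "110111"  (len 6)
t=10: "101111"  (len 6)
t=11: "0111110"  (len 7)
t=12: "111110"  (len 6)
t=13: "1111011"  (len 7)
t=14: "1110111"  (len 7)
t=15: "11011110"  (len 8)
t=16: "1011110111"  (len 10)
t=17: "01111011111"  (len 11)
t=18: "1111011111"  (len 10)
t=19: "11101111110"  (len 11)
t=20: "1101111110111"  (len 13)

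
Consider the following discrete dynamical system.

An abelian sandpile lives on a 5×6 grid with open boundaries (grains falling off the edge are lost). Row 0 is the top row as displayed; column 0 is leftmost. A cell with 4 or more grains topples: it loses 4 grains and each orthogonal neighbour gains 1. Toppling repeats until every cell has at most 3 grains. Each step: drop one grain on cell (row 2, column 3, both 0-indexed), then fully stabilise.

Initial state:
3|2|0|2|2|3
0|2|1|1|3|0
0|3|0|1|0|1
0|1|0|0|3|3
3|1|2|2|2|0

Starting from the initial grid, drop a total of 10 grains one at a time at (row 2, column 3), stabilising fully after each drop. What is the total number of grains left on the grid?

51

[0] 3|2|0|2|2|3
0|2|1|1|3|0
0|3|0|1|0|1
0|1|0|0|3|3
3|1|2|2|2|0
[1] 3|2|0|2|2|3
0|2|1|1|3|0
0|3|0|2|0|1
0|1|0|0|3|3
3|1|2|2|2|0
[2] 3|2|0|2|2|3
0|2|1|1|3|0
0|3|0|3|0|1
0|1|0|0|3|3
3|1|2|2|2|0
[3] 3|2|0|2|2|3
0|2|1|2|3|0
0|3|1|0|1|1
0|1|0|1|3|3
3|1|2|2|2|0
[4] 3|2|0|2|2|3
0|2|1|2|3|0
0|3|1|1|1|1
0|1|0|1|3|3
3|1|2|2|2|0
[5] 3|2|0|2|2|3
0|2|1|2|3|0
0|3|1|2|1|1
0|1|0|1|3|3
3|1|2|2|2|0
[6] 3|2|0|2|2|3
0|2|1|2|3|0
0|3|1|3|1|1
0|1|0|1|3|3
3|1|2|2|2|0
[7] 3|2|0|2|2|3
0|2|1|3|3|0
0|3|2|0|2|1
0|1|0|2|3|3
3|1|2|2|2|0
[8] 3|2|0|2|2|3
0|2|1|3|3|0
0|3|2|1|2|1
0|1|0|2|3|3
3|1|2|2|2|0
[9] 3|2|0|2|2|3
0|2|1|3|3|0
0|3|2|2|2|1
0|1|0|2|3|3
3|1|2|2|2|0
[10] 3|2|0|2|2|3
0|2|1|3|3|0
0|3|2|3|2|1
0|1|0|2|3|3
3|1|2|2|2|0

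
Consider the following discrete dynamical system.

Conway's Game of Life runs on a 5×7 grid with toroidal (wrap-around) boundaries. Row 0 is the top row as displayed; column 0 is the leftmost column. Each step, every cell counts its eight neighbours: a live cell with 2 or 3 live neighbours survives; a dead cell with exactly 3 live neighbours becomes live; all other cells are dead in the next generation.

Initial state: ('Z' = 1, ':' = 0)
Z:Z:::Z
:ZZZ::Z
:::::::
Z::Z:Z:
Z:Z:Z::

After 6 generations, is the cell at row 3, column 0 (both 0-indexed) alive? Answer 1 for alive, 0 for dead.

gen 0: Z:Z:::Z
:ZZZ::Z
:::::::
Z::Z:Z:
Z:Z:Z::
gen 1: :::::ZZ
:ZZZ::Z
ZZ:ZZ:Z
:Z:ZZ:Z
Z:Z:ZZ:
gen 2: :::::::
:Z:Z:::
::::::Z
:::::::
ZZZ::::
gen 3: Z::::::
:::::::
:::::::
ZZ:::::
:Z:::::
gen 4: :::::::
:::::::
:::::::
ZZ:::::
:Z:::::
gen 5: :::::::
:::::::
:::::::
ZZ:::::
ZZ:::::
gen 6: :::::::
:::::::
:::::::
ZZ:::::
ZZ:::::

1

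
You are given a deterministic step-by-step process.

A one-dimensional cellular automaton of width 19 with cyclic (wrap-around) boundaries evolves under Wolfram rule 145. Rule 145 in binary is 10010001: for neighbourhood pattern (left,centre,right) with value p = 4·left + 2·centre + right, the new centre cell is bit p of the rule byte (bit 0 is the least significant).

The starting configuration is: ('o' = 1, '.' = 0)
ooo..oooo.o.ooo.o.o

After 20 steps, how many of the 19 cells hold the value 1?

k=0  ooo..oooo.o.ooo.o.o
k=1  oo.o..oo.....o.....
k=2  ....o...oooo..oooo.
k=3  ooo..oo..oo.o..oo.o
k=4  oo.o...o.....o.....
k=5  ....oo..oooo..oooo.
k=6  ooo...o..oo.o..oo.o
k=7  oo.oo..o.....o.....
k=8  .....o..oooo..oooo.
k=9  oooo..o..oo.o..oo.o
k=10  ooo.o..o.....o.....
k=11  .o...o..oooo..oooo.
k=12  ..oo..o..oo.o..oo.o
k=13  o...o..o.....o.....
k=14  .oo..o..oooo..oooo.
k=15  ...o..o..oo.o..oo.o
k=16  oo..o..o.....o.....
k=17  ..o..o..oooo..oooo.
k=18  o..o..o..oo.o..oo.o
k=19  .o..o..o.....o.....
k=20  ..o..o..oooo..ooooo

11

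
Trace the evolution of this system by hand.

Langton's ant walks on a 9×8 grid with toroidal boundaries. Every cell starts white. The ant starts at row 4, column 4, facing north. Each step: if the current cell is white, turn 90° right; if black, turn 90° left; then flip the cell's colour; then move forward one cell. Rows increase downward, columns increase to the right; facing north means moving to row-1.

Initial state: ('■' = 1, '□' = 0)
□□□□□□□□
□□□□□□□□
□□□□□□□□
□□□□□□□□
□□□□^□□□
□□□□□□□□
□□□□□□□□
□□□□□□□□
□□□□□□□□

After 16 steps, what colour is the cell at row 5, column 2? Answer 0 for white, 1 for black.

t=0: □□□□□□□□
□□□□□□□□
□□□□□□□□
□□□□□□□□
□□□□^□□□
□□□□□□□□
□□□□□□□□
□□□□□□□□
□□□□□□□□
t=1: □□□□□□□□
□□□□□□□□
□□□□□□□□
□□□□□□□□
□□□□■>□□
□□□□□□□□
□□□□□□□□
□□□□□□□□
□□□□□□□□
t=2: □□□□□□□□
□□□□□□□□
□□□□□□□□
□□□□□□□□
□□□□■■□□
□□□□□v□□
□□□□□□□□
□□□□□□□□
□□□□□□□□
t=3: □□□□□□□□
□□□□□□□□
□□□□□□□□
□□□□□□□□
□□□□■■□□
□□□□<■□□
□□□□□□□□
□□□□□□□□
□□□□□□□□
t=4: □□□□□□□□
□□□□□□□□
□□□□□□□□
□□□□□□□□
□□□□^■□□
□□□□■■□□
□□□□□□□□
□□□□□□□□
□□□□□□□□
t=5: □□□□□□□□
□□□□□□□□
□□□□□□□□
□□□□□□□□
□□□<□■□□
□□□□■■□□
□□□□□□□□
□□□□□□□□
□□□□□□□□
t=6: □□□□□□□□
□□□□□□□□
□□□□□□□□
□□□^□□□□
□□□■□■□□
□□□□■■□□
□□□□□□□□
□□□□□□□□
□□□□□□□□
t=7: □□□□□□□□
□□□□□□□□
□□□□□□□□
□□□■>□□□
□□□■□■□□
□□□□■■□□
□□□□□□□□
□□□□□□□□
□□□□□□□□
t=8: □□□□□□□□
□□□□□□□□
□□□□□□□□
□□□■■□□□
□□□■v■□□
□□□□■■□□
□□□□□□□□
□□□□□□□□
□□□□□□□□
t=9: □□□□□□□□
□□□□□□□□
□□□□□□□□
□□□■■□□□
□□□<■■□□
□□□□■■□□
□□□□□□□□
□□□□□□□□
□□□□□□□□
t=10: □□□□□□□□
□□□□□□□□
□□□□□□□□
□□□■■□□□
□□□□■■□□
□□□v■■□□
□□□□□□□□
□□□□□□□□
□□□□□□□□
t=11: □□□□□□□□
□□□□□□□□
□□□□□□□□
□□□■■□□□
□□□□■■□□
□□<■■■□□
□□□□□□□□
□□□□□□□□
□□□□□□□□
t=12: □□□□□□□□
□□□□□□□□
□□□□□□□□
□□□■■□□□
□□^□■■□□
□□■■■■□□
□□□□□□□□
□□□□□□□□
□□□□□□□□
t=13: □□□□□□□□
□□□□□□□□
□□□□□□□□
□□□■■□□□
□□■>■■□□
□□■■■■□□
□□□□□□□□
□□□□□□□□
□□□□□□□□
t=14: □□□□□□□□
□□□□□□□□
□□□□□□□□
□□□■■□□□
□□■■■■□□
□□■v■■□□
□□□□□□□□
□□□□□□□□
□□□□□□□□
t=15: □□□□□□□□
□□□□□□□□
□□□□□□□□
□□□■■□□□
□□■■■■□□
□□■□>■□□
□□□□□□□□
□□□□□□□□
□□□□□□□□
t=16: □□□□□□□□
□□□□□□□□
□□□□□□□□
□□□■■□□□
□□■■^■□□
□□■□□■□□
□□□□□□□□
□□□□□□□□
□□□□□□□□

1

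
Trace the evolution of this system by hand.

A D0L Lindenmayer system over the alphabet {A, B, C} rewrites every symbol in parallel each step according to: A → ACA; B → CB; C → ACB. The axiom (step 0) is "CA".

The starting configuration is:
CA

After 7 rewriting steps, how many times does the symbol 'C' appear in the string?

gen 0: CA
gen 1: ACBACA
gen 2: ACAACBCBACAACBACA
gen 3: ACAACBACAACAACBCBACBCBACAACBACAACAACBCBACAACBACA
gen 4: ACAACBACAACAACBCBACAACBACAACAACBACAACAACBCBACBCBACAACBCBAC…BACAACBACAACAACBACAACAACBCBACBCBACAACBACAACAACBCBACAACBACA  (len 135)
gen 5: ACAACBACAACAACBCBACAACBACAACAACBACAACAACBCBACBCBACAACBACAA…BACAACBACAACAACBACAACAACBCBACBCBACAACBACAACAACBCBACAACBACA  (len 379)
gen 6: ACAACBACAACAACBCBACAACBACAACAACBACAACAACBCBACBCBACAACBACAA…BACAACBACAACAACBACAACAACBCBACBCBACAACBACAACAACBCBACAACBACA  (len 1063)
gen 7: ACAACBACAACAACBCBACAACBACAACAACBACAACAACBCBACBCBACAACBACAA…BACAACBACAACAACBACAACAACBCBACBCBACAACBACAACAACBCBACAACBACA  (len 2980)

1063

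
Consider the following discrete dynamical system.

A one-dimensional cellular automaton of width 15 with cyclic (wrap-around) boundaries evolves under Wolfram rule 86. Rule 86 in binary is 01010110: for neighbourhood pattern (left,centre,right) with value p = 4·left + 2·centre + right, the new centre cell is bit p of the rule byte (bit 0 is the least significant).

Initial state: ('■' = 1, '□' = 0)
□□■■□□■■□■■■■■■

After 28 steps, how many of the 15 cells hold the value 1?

4

k=0  □□■■□□■■□■■■■■■
k=1  ■■□■■■□■□□□□□□■
k=2  □■□□□■□■■□□□□■□
k=3  ■■■□■■□□■■□□■■■
k=4  □□■□□■■■□■■■□□□
k=5  □■■■■□□■□□□■■□□
k=6  ■□□□■■■■■□■□■■□
k=7  ■■□■□□□□■□■□□■□
k=8  □■□■■□□■■□■■■■□
k=9  ■■□□■■■□■□□□□■■
k=10  □■■■□□■□■■□□■□□
k=11  ■□□■■■■□□■■■■■□
k=12  ■■■□□□■■■□□□□■□
k=13  □□■■□■□□■■□□■■□
k=14  □■□■□■■■□■■■□■■
k=15  □■□■□□□■□□□■□□■
k=16  □■□■■□■■■□■■■■■
k=17  □■□□■□□□■□□□□□■
k=18  □■■■■■□■■■□□□■■
k=19  □□□□□■□□□■■□■□■
k=20  ■□□□■■■□■□■□■□■
k=21  ■■□■□□■□■□■□■□□
k=22  □■□■■■■□■□■□■■■
k=23  □■□□□□■□■□■□□□■
k=24  □■■□□■■□■□■■□■■
k=25  □□■■■□■□■□□■□□■
k=26  ■■□□■□■□■■■■■■■
k=27  □■■■■□■□□□□□□□□
k=28  ■□□□■□■■□□□□□□□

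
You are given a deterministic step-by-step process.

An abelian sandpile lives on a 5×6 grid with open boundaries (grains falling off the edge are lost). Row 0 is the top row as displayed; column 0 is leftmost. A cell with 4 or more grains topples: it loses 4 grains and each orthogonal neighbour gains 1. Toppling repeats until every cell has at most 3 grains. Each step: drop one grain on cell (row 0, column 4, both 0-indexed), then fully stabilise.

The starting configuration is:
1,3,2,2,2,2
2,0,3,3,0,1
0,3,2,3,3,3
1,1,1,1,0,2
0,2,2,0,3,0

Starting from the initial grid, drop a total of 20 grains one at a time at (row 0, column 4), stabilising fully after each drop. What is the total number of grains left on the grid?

50

0) 1,3,2,2,2,2
2,0,3,3,0,1
0,3,2,3,3,3
1,1,1,1,0,2
0,2,2,0,3,0
1) 1,3,2,2,3,2
2,0,3,3,0,1
0,3,2,3,3,3
1,1,1,1,0,2
0,2,2,0,3,0
2) 1,3,2,3,0,3
2,0,3,3,1,1
0,3,2,3,3,3
1,1,1,1,0,2
0,2,2,0,3,0
3) 1,3,2,3,1,3
2,0,3,3,1,1
0,3,2,3,3,3
1,1,1,1,0,2
0,2,2,0,3,0
4) 1,3,2,3,2,3
2,0,3,3,1,1
0,3,2,3,3,3
1,1,1,1,0,2
0,2,2,0,3,0
5) 1,3,2,3,3,3
2,0,3,3,1,1
0,3,2,3,3,3
1,1,1,1,0,2
0,2,2,0,3,0
6) 2,0,1,2,3,1
2,3,2,3,1,0
1,0,1,2,2,1
1,2,2,2,1,3
0,2,2,0,3,0
7) 2,0,1,3,0,2
2,3,2,3,2,0
1,0,1,2,2,1
1,2,2,2,1,3
0,2,2,0,3,0
8) 2,0,1,3,1,2
2,3,2,3,2,0
1,0,1,2,2,1
1,2,2,2,1,3
0,2,2,0,3,0
9) 2,0,1,3,2,2
2,3,2,3,2,0
1,0,1,2,2,1
1,2,2,2,1,3
0,2,2,0,3,0
10) 2,0,1,3,3,2
2,3,2,3,2,0
1,0,1,2,2,1
1,2,2,2,1,3
0,2,2,0,3,0
11) 2,0,2,1,2,3
2,3,3,1,0,1
1,0,1,3,3,1
1,2,2,2,1,3
0,2,2,0,3,0
12) 2,0,2,1,3,3
2,3,3,1,0,1
1,0,1,3,3,1
1,2,2,2,1,3
0,2,2,0,3,0
13) 2,0,2,2,1,0
2,3,3,1,1,2
1,0,1,3,3,1
1,2,2,2,1,3
0,2,2,0,3,0
14) 2,0,2,2,2,0
2,3,3,1,1,2
1,0,1,3,3,1
1,2,2,2,1,3
0,2,2,0,3,0
15) 2,0,2,2,3,0
2,3,3,1,1,2
1,0,1,3,3,1
1,2,2,2,1,3
0,2,2,0,3,0
16) 2,0,2,3,0,1
2,3,3,1,2,2
1,0,1,3,3,1
1,2,2,2,1,3
0,2,2,0,3,0
17) 2,0,2,3,1,1
2,3,3,1,2,2
1,0,1,3,3,1
1,2,2,2,1,3
0,2,2,0,3,0
18) 2,0,2,3,2,1
2,3,3,1,2,2
1,0,1,3,3,1
1,2,2,2,1,3
0,2,2,0,3,0
19) 2,0,2,3,3,1
2,3,3,1,2,2
1,0,1,3,3,1
1,2,2,2,1,3
0,2,2,0,3,0
20) 2,0,3,0,1,2
2,3,3,2,3,2
1,0,1,3,3,1
1,2,2,2,1,3
0,2,2,0,3,0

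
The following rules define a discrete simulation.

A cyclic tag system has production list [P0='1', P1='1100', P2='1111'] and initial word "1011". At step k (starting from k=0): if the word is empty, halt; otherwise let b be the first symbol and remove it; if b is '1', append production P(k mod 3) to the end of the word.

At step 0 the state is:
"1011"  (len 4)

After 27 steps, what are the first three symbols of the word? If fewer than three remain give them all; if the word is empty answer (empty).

k=0  "1011"  (len 4)
k=1  "0111"  (len 4)
k=2  "111"  (len 3)
k=3  "111111"  (len 6)
k=4  "111111"  (len 6)
k=5  "111111100"  (len 9)
k=6  "111111001111"  (len 12)
k=7  "111110011111"  (len 12)
k=8  "111100111111100"  (len 15)
k=9  "111001111111001111"  (len 18)
k=10  "110011111110011111"  (len 18)
k=11  "100111111100111111100"  (len 21)
k=12  "001111111001111111001111"  (len 24)
k=13  "01111111001111111001111"  (len 23)
k=14  "1111111001111111001111"  (len 22)
k=15  "1111110011111110011111111"  (len 25)
k=16  "1111100111111100111111111"  (len 25)
k=17  "1111001111111001111111111100"  (len 28)
k=18  "1110011111110011111111111001111"  (len 31)
k=19  "1100111111100111111111110011111"  (len 31)
k=20  "1001111111001111111111100111111100"  (len 34)
k=21  "0011111110011111111111001111111001111"  (len 37)
k=22  "011111110011111111111001111111001111"  (len 36)
k=23  "11111110011111111111001111111001111"  (len 35)
k=24  "11111100111111111110011111110011111111"  (len 38)
k=25  "11111001111111111100111111100111111111"  (len 38)
k=26  "11110011111111111001111111001111111111100"  (len 41)
k=27  "11100111111111110011111110011111111111001111"  (len 44)

111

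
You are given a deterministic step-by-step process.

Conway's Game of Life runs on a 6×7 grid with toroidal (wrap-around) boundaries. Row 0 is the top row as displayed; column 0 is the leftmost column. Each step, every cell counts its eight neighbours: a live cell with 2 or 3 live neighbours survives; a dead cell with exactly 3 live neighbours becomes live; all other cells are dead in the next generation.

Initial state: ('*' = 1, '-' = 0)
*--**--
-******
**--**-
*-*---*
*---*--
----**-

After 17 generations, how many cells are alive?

12

[0] *--**--
-******
**--**-
*-*---*
*---*--
----**-
[1] **-----
-------
-------
---**--
**-**--
-----**
[2] *-----*
-------
-------
--***--
*-**--*
--*-***
[3] *-----*
-------
---*---
-**-*--
*-----*
--*-*--
[4] -------
-------
--**---
****---
*-*--*-
-*---*-
[5] -------
-------
---*---
*---*-*
*--**--
-*----*
[6] -------
-------
-------
*---***
-*-**--
*------
[7] -------
-------
-----**
*--****
-*-**--
-------
[8] -------
-------
*------
*-**---
*-**--*
-------
[9] -------
-------
-*-----
*-**---
*-**--*
-------
[10] -------
-------
-**----
*--*--*
*-**--*
-------
[11] -------
-------
***----
---*--*
****--*
-------
[12] -------
-*-----
***----
---*--*
****--*
***----
[13] *-*----
***----
***----
---*--*
---*--*
---*--*
[14] *-**--*
---*--*
---*--*
-*-*--*
*-*****
*-**--*
[15] ----**-
---****
---****
-*-----
-------
-------
[16] ---*--*
-------
*-**--*
----**-
-------
-------
[17] -------
*-**--*
---****
---****
-------
-------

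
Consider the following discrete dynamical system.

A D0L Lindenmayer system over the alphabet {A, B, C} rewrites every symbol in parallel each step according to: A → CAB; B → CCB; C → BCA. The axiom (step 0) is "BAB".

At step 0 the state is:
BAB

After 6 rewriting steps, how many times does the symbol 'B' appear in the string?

step 0: BAB
step 1: CCBCABCCB
step 2: BCABCACCBBCACABCCBBCABCACCB
step 3: CCBBCACABCCBBCACABBCABCACCBCCBBCACABBCACABCCBBCABCACCBCCBBCACABCCBBCACABBCABCACCB
step 4: BCABCACCBCCBBCACABBCACABCCBBCABCACCBCCBBCACABBCACABCCBCCBB…BCCBBCABCACCBCCBBCACABBCACABCCBCCBBCACABCCBBCACABBCABCACCB  (len 243)
step 5: CCBBCACABCCBBCACABBCABCACCBBCABCACCBCCBBCACABBCACABCCBCCBB…BCCBBCABCACCBCCBBCACABBCACABCCBCCBBCACABCCBBCACABBCABCACCB  (len 729)
step 6: BCABCACCBCCBBCACABBCACABCCBBCABCACCBCCBBCACABBCACABCCBCCBB…BCCBBCABCACCBCCBBCACABBCACABCCBCCBBCACABCCBBCACABBCABCACCB  (len 2187)

729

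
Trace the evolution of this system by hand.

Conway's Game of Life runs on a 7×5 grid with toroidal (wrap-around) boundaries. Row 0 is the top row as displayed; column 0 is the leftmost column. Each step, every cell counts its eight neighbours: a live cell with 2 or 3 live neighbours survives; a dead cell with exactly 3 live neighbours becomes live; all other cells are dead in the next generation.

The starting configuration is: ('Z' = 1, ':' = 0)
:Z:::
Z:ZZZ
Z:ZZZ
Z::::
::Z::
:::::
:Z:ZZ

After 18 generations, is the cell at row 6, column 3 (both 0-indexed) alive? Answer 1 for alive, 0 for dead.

0

[0] :Z:::
Z:ZZZ
Z:ZZZ
Z::::
::Z::
:::::
:Z:ZZ
[1] :Z:::
:::::
::Z::
Z:Z::
:::::
::ZZ:
Z:Z::
[2] :Z:::
:::::
:Z:::
:Z:::
:ZZZ:
:ZZZ:
::ZZ:
[3] ::Z::
:::::
:::::
ZZ:::
Z::Z:
::::Z
:::Z:
[4] :::::
:::::
:::::
ZZ::Z
ZZ:::
:::ZZ
:::Z:
[5] :::::
:::::
Z::::
:Z::Z
:ZZZ:
Z:ZZZ
:::ZZ
[6] :::::
:::::
Z::::
:Z:ZZ
:::::
Z::::
Z:Z::
[7] :::::
:::::
Z:::Z
Z:::Z
Z:::Z
:Z:::
:Z:::
[8] :::::
:::::
Z:::Z
:Z:Z:
:Z::Z
:Z:::
:::::
[9] :::::
:::::
Z:::Z
:ZZZ:
:Z:::
Z::::
:::::
[10] :::::
:::::
ZZZZZ
:ZZZZ
ZZ:::
:::::
:::::
[11] :::::
ZZZZZ
:::::
:::::
ZZ:ZZ
:::::
:::::
[12] ZZZZZ
ZZZZZ
ZZZZZ
Z:::Z
Z:::Z
Z:::Z
:::::
[13] :::::
:::::
:::::
::Z::
:Z:Z:
Z:::Z
::Z::
[14] :::::
:::::
:::::
::Z::
ZZZZZ
ZZZZZ
:::::
[15] :::::
:::::
:::::
Z:Z:Z
:::::
:::::
ZZZZZ
[16] ZZZZZ
:::::
:::::
:::::
:::::
ZZZZZ
ZZZZZ
[17] :::::
ZZZZZ
:::::
:::::
ZZZZZ
:::::
:::::
[18] ZZZZZ
ZZZZZ
ZZZZZ
ZZZZZ
ZZZZZ
ZZZZZ
:::::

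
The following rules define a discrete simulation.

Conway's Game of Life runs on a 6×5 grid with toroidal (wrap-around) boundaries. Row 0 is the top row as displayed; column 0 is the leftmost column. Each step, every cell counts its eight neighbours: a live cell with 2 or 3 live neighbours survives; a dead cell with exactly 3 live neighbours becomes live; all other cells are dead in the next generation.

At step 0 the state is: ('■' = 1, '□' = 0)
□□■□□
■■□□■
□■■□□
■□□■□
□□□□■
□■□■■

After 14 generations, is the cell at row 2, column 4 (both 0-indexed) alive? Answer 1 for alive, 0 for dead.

gen 0: □□■□□
■■□□■
□■■□□
■□□■□
□□□□■
□■□■■
gen 1: □□■□□
■□□■□
□□■■□
■■■■■
□□■□□
■□■■■
gen 2: ■□■□□
□■□■■
□□□□□
■□□□■
□□□□□
□□■□■
gen 3: ■□■□□
■■■■■
□□□■□
□□□□□
■□□■■
□■□■□
gen 4: □□□□□
■□□□□
■■□■□
□□□■□
■□■■■
□■□■□
gen 5: □□□□□
■■□□■
■■■□□
□□□□□
■■□□□
■■□■□
gen 6: □□■□□
□□■□■
□□■□■
□□■□□
■■■□■
■■■□■
gen 7: □□■□■
□■■□□
□■■□□
□□■□■
□□□□■
□□□□■
gen 8: ■■■□□
■□□□□
■□□□□
■■■□□
■□□□■
■□□□■
gen 9: □□□□□
■□□□■
■□□□■
□□□□□
□□□■□
□□□■□
gen 10: □□□□■
■□□□■
■□□□■
□□□□■
□□□□□
□□□□□
gen 11: ■□□□■
□□□■□
□□□■□
■□□□■
□□□□□
□□□□□
gen 12: □□□□■
□□□■□
□□□■□
□□□□■
□□□□□
□□□□□
gen 13: □□□□□
□□□■■
□□□■■
□□□□□
□□□□□
□□□□□
gen 14: □□□□□
□□□■■
□□□■■
□□□□□
□□□□□
□□□□□

1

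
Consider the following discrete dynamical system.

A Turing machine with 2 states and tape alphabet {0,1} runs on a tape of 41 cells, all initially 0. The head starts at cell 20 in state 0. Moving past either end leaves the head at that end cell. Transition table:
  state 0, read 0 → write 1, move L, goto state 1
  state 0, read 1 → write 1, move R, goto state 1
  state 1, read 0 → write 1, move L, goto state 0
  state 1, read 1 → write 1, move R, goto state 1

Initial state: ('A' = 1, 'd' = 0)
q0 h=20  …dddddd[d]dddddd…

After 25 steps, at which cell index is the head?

4

step 0: q0 h=20  …dddddd[d]dddddd…
step 1: q1 h=19  …dddddd[d]Addddd…
step 2: q0 h=18  …dddddd[d]AAdddd…
step 3: q1 h=17  …dddddd[d]AAAddd…
step 4: q0 h=16  …dddddd[d]AAAAdd…
step 5: q1 h=15  …dddddd[d]AAAAAd…
step 6: q0 h=14  …dddddd[d]AAAAAA…
step 7: q1 h=13  …dddddd[d]AAAAAA…
step 8: q0 h=12  …dddddd[d]AAAAAA…
step 9: q1 h=11  …dddddd[d]AAAAAA…
step 10: q0 h=10  …dddddd[d]AAAAAA…
step 11: q1 h= 9  …dddddd[d]AAAAAA…
step 12: q0 h= 8  …dddddd[d]AAAAAA…
step 13: q1 h= 7  …dddddd[d]AAAAAA…
step 14: q0 h= 6  |dddddd[d]AAAAAA…
step 15: q1 h= 5  |ddddd[d]AAAAAA…
step 16: q0 h= 4  |dddd[d]AAAAAA…
step 17: q1 h= 3  |ddd[d]AAAAAA…
step 18: q0 h= 2  |dd[d]AAAAAA…
step 19: q1 h= 1  |d[d]AAAAAA…
step 20: q0 h= 0  |[d]AAAAAA…
step 21: q1 h= 0  |[A]AAAAAA…
step 22: q1 h= 1  |A[A]AAAAAA…
step 23: q1 h= 2  |AA[A]AAAAAA…
step 24: q1 h= 3  |AAA[A]AAAAAA…
step 25: q1 h= 4  |AAAA[A]AAAAAA…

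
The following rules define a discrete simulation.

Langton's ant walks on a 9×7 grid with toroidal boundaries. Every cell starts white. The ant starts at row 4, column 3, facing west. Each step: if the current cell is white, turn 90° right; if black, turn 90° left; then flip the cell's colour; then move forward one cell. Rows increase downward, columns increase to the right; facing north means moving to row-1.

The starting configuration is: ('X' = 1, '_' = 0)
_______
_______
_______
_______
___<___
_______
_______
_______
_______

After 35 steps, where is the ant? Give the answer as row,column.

k=0  _______
_______
_______
_______
___<___
_______
_______
_______
_______
k=1  _______
_______
_______
___^___
___X___
_______
_______
_______
_______
k=2  _______
_______
_______
___X>__
___X___
_______
_______
_______
_______
k=3  _______
_______
_______
___XX__
___Xv__
_______
_______
_______
_______
k=4  _______
_______
_______
___XX__
___<X__
_______
_______
_______
_______
k=5  _______
_______
_______
___XX__
____X__
___v___
_______
_______
_______
k=6  _______
_______
_______
___XX__
____X__
__<X___
_______
_______
_______
k=7  _______
_______
_______
___XX__
__^_X__
__XX___
_______
_______
_______
k=8  _______
_______
_______
___XX__
__X>X__
__XX___
_______
_______
_______
k=9  _______
_______
_______
___XX__
__XXX__
__Xv___
_______
_______
_______
k=10  _______
_______
_______
___XX__
__XXX__
__X_>__
_______
_______
_______
k=11  _______
_______
_______
___XX__
__XXX__
__X_X__
____v__
_______
_______
k=12  _______
_______
_______
___XX__
__XXX__
__X_X__
___<X__
_______
_______
k=13  _______
_______
_______
___XX__
__XXX__
__X^X__
___XX__
_______
_______
k=14  _______
_______
_______
___XX__
__XXX__
__XX>__
___XX__
_______
_______
k=15  _______
_______
_______
___XX__
__XX^__
__XX___
___XX__
_______
_______
k=16  _______
_______
_______
___XX__
__X<___
__XX___
___XX__
_______
_______
k=17  _______
_______
_______
___XX__
__X____
__Xv___
___XX__
_______
_______
k=18  _______
_______
_______
___XX__
__X____
__X_>__
___XX__
_______
_______
k=19  _______
_______
_______
___XX__
__X____
__X_X__
___Xv__
_______
_______
k=20  _______
_______
_______
___XX__
__X____
__X_X__
___X_>_
_______
_______
k=21  _______
_______
_______
___XX__
__X____
__X_X__
___X_X_
_____v_
_______
k=22  _______
_______
_______
___XX__
__X____
__X_X__
___X_X_
____<X_
_______
k=23  _______
_______
_______
___XX__
__X____
__X_X__
___X^X_
____XX_
_______
k=24  _______
_______
_______
___XX__
__X____
__X_X__
___XX>_
____XX_
_______
k=25  _______
_______
_______
___XX__
__X____
__X_X^_
___XX__
____XX_
_______
k=26  _______
_______
_______
___XX__
__X____
__X_XX>
___XX__
____XX_
_______
k=27  _______
_______
_______
___XX__
__X____
__X_XXX
___XX_v
____XX_
_______
k=28  _______
_______
_______
___XX__
__X____
__X_XXX
___XX<X
____XX_
_______
k=29  _______
_______
_______
___XX__
__X____
__X_X^X
___XXXX
____XX_
_______
k=30  _______
_______
_______
___XX__
__X____
__X_<_X
___XXXX
____XX_
_______
k=31  _______
_______
_______
___XX__
__X____
__X___X
___XvXX
____XX_
_______
k=32  _______
_______
_______
___XX__
__X____
__X___X
___X_>X
____XX_
_______
k=33  _______
_______
_______
___XX__
__X____
__X__^X
___X__X
____XX_
_______
k=34  _______
_______
_______
___XX__
__X____
__X__X>
___X__X
____XX_
_______
k=35  _______
_______
_______
___XX__
__X___^
__X__X_
___X__X
____XX_
_______

4,6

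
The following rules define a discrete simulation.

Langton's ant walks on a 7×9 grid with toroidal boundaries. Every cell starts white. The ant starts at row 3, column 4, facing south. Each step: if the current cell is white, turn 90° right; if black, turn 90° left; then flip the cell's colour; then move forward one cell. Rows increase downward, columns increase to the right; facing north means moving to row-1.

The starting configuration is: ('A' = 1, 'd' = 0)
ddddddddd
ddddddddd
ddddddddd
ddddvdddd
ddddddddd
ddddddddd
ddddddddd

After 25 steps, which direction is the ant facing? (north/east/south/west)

west

step 0: ddddddddd
ddddddddd
ddddddddd
ddddvdddd
ddddddddd
ddddddddd
ddddddddd
step 1: ddddddddd
ddddddddd
ddddddddd
ddd<Adddd
ddddddddd
ddddddddd
ddddddddd
step 2: ddddddddd
ddddddddd
ddd^ddddd
dddAAdddd
ddddddddd
ddddddddd
ddddddddd
step 3: ddddddddd
ddddddddd
dddA>dddd
dddAAdddd
ddddddddd
ddddddddd
ddddddddd
step 4: ddddddddd
ddddddddd
dddAAdddd
dddAvdddd
ddddddddd
ddddddddd
ddddddddd
step 5: ddddddddd
ddddddddd
dddAAdddd
dddAd>ddd
ddddddddd
ddddddddd
ddddddddd
step 6: ddddddddd
ddddddddd
dddAAdddd
dddAdAddd
dddddvddd
ddddddddd
ddddddddd
step 7: ddddddddd
ddddddddd
dddAAdddd
dddAdAddd
dddd<Addd
ddddddddd
ddddddddd
step 8: ddddddddd
ddddddddd
dddAAdddd
dddA^Addd
ddddAAddd
ddddddddd
ddddddddd
step 9: ddddddddd
ddddddddd
dddAAdddd
dddAA>ddd
ddddAAddd
ddddddddd
ddddddddd
step 10: ddddddddd
ddddddddd
dddAA^ddd
dddAAdddd
ddddAAddd
ddddddddd
ddddddddd
step 11: ddddddddd
ddddddddd
dddAAA>dd
dddAAdddd
ddddAAddd
ddddddddd
ddddddddd
step 12: ddddddddd
ddddddddd
dddAAAAdd
dddAAdvdd
ddddAAddd
ddddddddd
ddddddddd
step 13: ddddddddd
ddddddddd
dddAAAAdd
dddAA<Add
ddddAAddd
ddddddddd
ddddddddd
step 14: ddddddddd
ddddddddd
dddAA^Add
dddAAAAdd
ddddAAddd
ddddddddd
ddddddddd
step 15: ddddddddd
ddddddddd
dddA<dAdd
dddAAAAdd
ddddAAddd
ddddddddd
ddddddddd
step 16: ddddddddd
ddddddddd
dddAddAdd
dddAvAAdd
ddddAAddd
ddddddddd
ddddddddd
step 17: ddddddddd
ddddddddd
dddAddAdd
dddAd>Add
ddddAAddd
ddddddddd
ddddddddd
step 18: ddddddddd
ddddddddd
dddAd^Add
dddAddAdd
ddddAAddd
ddddddddd
ddddddddd
step 19: ddddddddd
ddddddddd
dddAdA>dd
dddAddAdd
ddddAAddd
ddddddddd
ddddddddd
step 20: ddddddddd
dddddd^dd
dddAdAddd
dddAddAdd
ddddAAddd
ddddddddd
ddddddddd
step 21: ddddddddd
ddddddA>d
dddAdAddd
dddAddAdd
ddddAAddd
ddddddddd
ddddddddd
step 22: ddddddddd
ddddddAAd
dddAdAdvd
dddAddAdd
ddddAAddd
ddddddddd
ddddddddd
step 23: ddddddddd
ddddddAAd
dddAdA<Ad
dddAddAdd
ddddAAddd
ddddddddd
ddddddddd
step 24: ddddddddd
dddddd^Ad
dddAdAAAd
dddAddAdd
ddddAAddd
ddddddddd
ddddddddd
step 25: ddddddddd
ddddd<dAd
dddAdAAAd
dddAddAdd
ddddAAddd
ddddddddd
ddddddddd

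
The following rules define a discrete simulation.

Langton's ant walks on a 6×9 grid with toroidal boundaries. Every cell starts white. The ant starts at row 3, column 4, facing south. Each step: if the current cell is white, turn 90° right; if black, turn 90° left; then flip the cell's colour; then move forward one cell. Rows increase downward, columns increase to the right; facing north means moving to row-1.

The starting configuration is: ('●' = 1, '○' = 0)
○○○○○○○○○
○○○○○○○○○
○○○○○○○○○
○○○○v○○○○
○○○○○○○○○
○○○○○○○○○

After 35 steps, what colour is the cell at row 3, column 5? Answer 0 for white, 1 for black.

0

t=0: ○○○○○○○○○
○○○○○○○○○
○○○○○○○○○
○○○○v○○○○
○○○○○○○○○
○○○○○○○○○
t=1: ○○○○○○○○○
○○○○○○○○○
○○○○○○○○○
○○○<●○○○○
○○○○○○○○○
○○○○○○○○○
t=2: ○○○○○○○○○
○○○○○○○○○
○○○^○○○○○
○○○●●○○○○
○○○○○○○○○
○○○○○○○○○
t=3: ○○○○○○○○○
○○○○○○○○○
○○○●>○○○○
○○○●●○○○○
○○○○○○○○○
○○○○○○○○○
t=4: ○○○○○○○○○
○○○○○○○○○
○○○●●○○○○
○○○●v○○○○
○○○○○○○○○
○○○○○○○○○
t=5: ○○○○○○○○○
○○○○○○○○○
○○○●●○○○○
○○○●○>○○○
○○○○○○○○○
○○○○○○○○○
t=6: ○○○○○○○○○
○○○○○○○○○
○○○●●○○○○
○○○●○●○○○
○○○○○v○○○
○○○○○○○○○
t=7: ○○○○○○○○○
○○○○○○○○○
○○○●●○○○○
○○○●○●○○○
○○○○<●○○○
○○○○○○○○○
t=8: ○○○○○○○○○
○○○○○○○○○
○○○●●○○○○
○○○●^●○○○
○○○○●●○○○
○○○○○○○○○
t=9: ○○○○○○○○○
○○○○○○○○○
○○○●●○○○○
○○○●●>○○○
○○○○●●○○○
○○○○○○○○○
t=10: ○○○○○○○○○
○○○○○○○○○
○○○●●^○○○
○○○●●○○○○
○○○○●●○○○
○○○○○○○○○
t=11: ○○○○○○○○○
○○○○○○○○○
○○○●●●>○○
○○○●●○○○○
○○○○●●○○○
○○○○○○○○○
t=12: ○○○○○○○○○
○○○○○○○○○
○○○●●●●○○
○○○●●○v○○
○○○○●●○○○
○○○○○○○○○
t=13: ○○○○○○○○○
○○○○○○○○○
○○○●●●●○○
○○○●●<●○○
○○○○●●○○○
○○○○○○○○○
t=14: ○○○○○○○○○
○○○○○○○○○
○○○●●^●○○
○○○●●●●○○
○○○○●●○○○
○○○○○○○○○
t=15: ○○○○○○○○○
○○○○○○○○○
○○○●<○●○○
○○○●●●●○○
○○○○●●○○○
○○○○○○○○○
t=16: ○○○○○○○○○
○○○○○○○○○
○○○●○○●○○
○○○●v●●○○
○○○○●●○○○
○○○○○○○○○
t=17: ○○○○○○○○○
○○○○○○○○○
○○○●○○●○○
○○○●○>●○○
○○○○●●○○○
○○○○○○○○○
t=18: ○○○○○○○○○
○○○○○○○○○
○○○●○^●○○
○○○●○○●○○
○○○○●●○○○
○○○○○○○○○
t=19: ○○○○○○○○○
○○○○○○○○○
○○○●○●>○○
○○○●○○●○○
○○○○●●○○○
○○○○○○○○○
t=20: ○○○○○○○○○
○○○○○○^○○
○○○●○●○○○
○○○●○○●○○
○○○○●●○○○
○○○○○○○○○
t=21: ○○○○○○○○○
○○○○○○●>○
○○○●○●○○○
○○○●○○●○○
○○○○●●○○○
○○○○○○○○○
t=22: ○○○○○○○○○
○○○○○○●●○
○○○●○●○v○
○○○●○○●○○
○○○○●●○○○
○○○○○○○○○
t=23: ○○○○○○○○○
○○○○○○●●○
○○○●○●<●○
○○○●○○●○○
○○○○●●○○○
○○○○○○○○○
t=24: ○○○○○○○○○
○○○○○○^●○
○○○●○●●●○
○○○●○○●○○
○○○○●●○○○
○○○○○○○○○
t=25: ○○○○○○○○○
○○○○○<○●○
○○○●○●●●○
○○○●○○●○○
○○○○●●○○○
○○○○○○○○○
t=26: ○○○○○^○○○
○○○○○●○●○
○○○●○●●●○
○○○●○○●○○
○○○○●●○○○
○○○○○○○○○
t=27: ○○○○○●>○○
○○○○○●○●○
○○○●○●●●○
○○○●○○●○○
○○○○●●○○○
○○○○○○○○○
t=28: ○○○○○●●○○
○○○○○●v●○
○○○●○●●●○
○○○●○○●○○
○○○○●●○○○
○○○○○○○○○
t=29: ○○○○○●●○○
○○○○○<●●○
○○○●○●●●○
○○○●○○●○○
○○○○●●○○○
○○○○○○○○○
t=30: ○○○○○●●○○
○○○○○○●●○
○○○●○v●●○
○○○●○○●○○
○○○○●●○○○
○○○○○○○○○
t=31: ○○○○○●●○○
○○○○○○●●○
○○○●○○>●○
○○○●○○●○○
○○○○●●○○○
○○○○○○○○○
t=32: ○○○○○●●○○
○○○○○○^●○
○○○●○○○●○
○○○●○○●○○
○○○○●●○○○
○○○○○○○○○
t=33: ○○○○○●●○○
○○○○○<○●○
○○○●○○○●○
○○○●○○●○○
○○○○●●○○○
○○○○○○○○○
t=34: ○○○○○^●○○
○○○○○●○●○
○○○●○○○●○
○○○●○○●○○
○○○○●●○○○
○○○○○○○○○
t=35: ○○○○<○●○○
○○○○○●○●○
○○○●○○○●○
○○○●○○●○○
○○○○●●○○○
○○○○○○○○○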